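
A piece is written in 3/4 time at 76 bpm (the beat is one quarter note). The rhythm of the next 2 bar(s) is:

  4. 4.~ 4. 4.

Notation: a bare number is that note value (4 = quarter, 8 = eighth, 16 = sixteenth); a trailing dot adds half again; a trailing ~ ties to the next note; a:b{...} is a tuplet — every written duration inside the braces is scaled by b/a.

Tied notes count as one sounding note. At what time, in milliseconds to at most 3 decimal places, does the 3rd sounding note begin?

1. 0.0ms @ 0 + 1184.211ms (3/2)
2. 1184.211ms @ 3/2 + 2368.421ms (3)
3. 3552.632ms @ 9/2 + 1184.211ms (3/2)

note 3 onset = 9/2b = 3552.632ms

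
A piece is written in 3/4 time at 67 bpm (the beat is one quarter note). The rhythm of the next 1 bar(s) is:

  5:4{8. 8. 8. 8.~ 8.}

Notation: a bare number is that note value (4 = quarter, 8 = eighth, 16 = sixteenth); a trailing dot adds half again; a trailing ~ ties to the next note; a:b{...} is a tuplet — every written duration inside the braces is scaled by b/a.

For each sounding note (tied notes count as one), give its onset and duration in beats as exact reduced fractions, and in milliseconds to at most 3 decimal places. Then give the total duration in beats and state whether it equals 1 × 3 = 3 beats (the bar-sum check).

1) 0.0ms=0b +537.313ms=3/5b
2) 537.313ms=3/5b +537.313ms=3/5b
3) 1074.627ms=6/5b +537.313ms=3/5b
4) 1611.94ms=9/5b +1074.627ms=6/5b
Σ=3b of 3 (67bpm 3/4) — PASS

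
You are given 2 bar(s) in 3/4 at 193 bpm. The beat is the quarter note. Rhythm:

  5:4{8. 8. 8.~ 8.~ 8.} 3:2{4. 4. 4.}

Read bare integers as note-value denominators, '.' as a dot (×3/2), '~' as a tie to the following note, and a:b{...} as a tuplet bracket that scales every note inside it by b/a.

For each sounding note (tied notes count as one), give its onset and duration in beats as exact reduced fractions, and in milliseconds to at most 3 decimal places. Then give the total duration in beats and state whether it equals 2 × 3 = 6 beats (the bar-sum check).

1) 0.0ms=0b +186.528ms=3/5b
2) 186.528ms=3/5b +186.528ms=3/5b
3) 373.057ms=6/5b +559.585ms=9/5b
4) 932.642ms=3b +310.881ms=1b
5) 1243.523ms=4b +310.881ms=1b
6) 1554.404ms=5b +310.881ms=1b
Σ=6b of 6 (193bpm 3/4) — PASS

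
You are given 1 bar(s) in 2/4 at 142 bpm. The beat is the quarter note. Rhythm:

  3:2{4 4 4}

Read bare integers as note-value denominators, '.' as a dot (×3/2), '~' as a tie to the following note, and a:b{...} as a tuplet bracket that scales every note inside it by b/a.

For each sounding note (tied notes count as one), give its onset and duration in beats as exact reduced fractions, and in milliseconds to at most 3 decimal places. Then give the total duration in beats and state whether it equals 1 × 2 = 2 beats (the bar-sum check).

1) 0.0ms=0b +281.69ms=2/3b
2) 281.69ms=2/3b +281.69ms=2/3b
3) 563.38ms=4/3b +281.69ms=2/3b
Σ=2b of 2 (142bpm 2/4) — PASS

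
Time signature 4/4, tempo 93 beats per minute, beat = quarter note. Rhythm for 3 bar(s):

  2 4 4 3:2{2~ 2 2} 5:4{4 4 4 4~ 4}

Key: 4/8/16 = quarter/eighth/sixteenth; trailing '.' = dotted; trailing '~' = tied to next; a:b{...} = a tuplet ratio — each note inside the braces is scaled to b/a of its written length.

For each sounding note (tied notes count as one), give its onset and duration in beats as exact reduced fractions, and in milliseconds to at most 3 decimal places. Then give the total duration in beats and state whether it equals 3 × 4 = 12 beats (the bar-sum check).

1) 0.0ms=0b +1290.323ms=2b
2) 1290.323ms=2b +645.161ms=1b
3) 1935.484ms=3b +645.161ms=1b
4) 2580.645ms=4b +1720.43ms=8/3b
5) 4301.075ms=20/3b +860.215ms=4/3b
6) 5161.29ms=8b +516.129ms=4/5b
7) 5677.419ms=44/5b +516.129ms=4/5b
8) 6193.548ms=48/5b +516.129ms=4/5b
9) 6709.677ms=52/5b +1032.258ms=8/5b
Σ=12b of 12 (93bpm 4/4) — PASS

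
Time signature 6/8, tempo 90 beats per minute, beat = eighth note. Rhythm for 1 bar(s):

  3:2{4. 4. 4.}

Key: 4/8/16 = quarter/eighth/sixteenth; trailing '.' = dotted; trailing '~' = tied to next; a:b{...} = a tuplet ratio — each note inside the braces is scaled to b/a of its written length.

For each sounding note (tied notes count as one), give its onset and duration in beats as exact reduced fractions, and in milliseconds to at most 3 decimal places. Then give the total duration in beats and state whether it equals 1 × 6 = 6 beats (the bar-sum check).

1) 0.0ms=0b +1333.333ms=2b
2) 1333.333ms=2b +1333.333ms=2b
3) 2666.667ms=4b +1333.333ms=2b
Σ=6b of 6 (90bpm 6/8) — PASS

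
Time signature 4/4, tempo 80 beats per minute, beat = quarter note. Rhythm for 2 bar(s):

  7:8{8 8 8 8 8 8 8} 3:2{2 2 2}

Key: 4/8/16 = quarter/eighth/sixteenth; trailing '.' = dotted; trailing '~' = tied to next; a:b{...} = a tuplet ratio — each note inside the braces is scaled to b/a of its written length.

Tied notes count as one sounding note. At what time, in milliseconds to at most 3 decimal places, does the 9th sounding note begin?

note 9 onset = 16/3b = 4000.0ms

1. 0.0ms @ 0 + 428.571ms (4/7)
2. 428.571ms @ 4/7 + 428.571ms (4/7)
3. 857.143ms @ 8/7 + 428.571ms (4/7)
4. 1285.714ms @ 12/7 + 428.571ms (4/7)
5. 1714.286ms @ 16/7 + 428.571ms (4/7)
6. 2142.857ms @ 20/7 + 428.571ms (4/7)
7. 2571.429ms @ 24/7 + 428.571ms (4/7)
8. 3000.0ms @ 4 + 1000.0ms (4/3)
9. 4000.0ms @ 16/3 + 1000.0ms (4/3)
10. 5000.0ms @ 20/3 + 1000.0ms (4/3)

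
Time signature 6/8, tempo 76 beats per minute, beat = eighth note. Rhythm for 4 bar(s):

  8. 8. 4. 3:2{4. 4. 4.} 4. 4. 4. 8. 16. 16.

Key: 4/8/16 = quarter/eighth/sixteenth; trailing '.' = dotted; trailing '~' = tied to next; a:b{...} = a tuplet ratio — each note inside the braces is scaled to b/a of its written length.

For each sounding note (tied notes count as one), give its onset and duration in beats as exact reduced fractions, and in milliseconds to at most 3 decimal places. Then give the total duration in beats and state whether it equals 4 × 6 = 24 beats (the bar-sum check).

1) 0.0ms=0b +1184.211ms=3/2b
2) 1184.211ms=3/2b +1184.211ms=3/2b
3) 2368.421ms=3b +2368.421ms=3b
4) 4736.842ms=6b +1578.947ms=2b
5) 6315.789ms=8b +1578.947ms=2b
6) 7894.737ms=10b +1578.947ms=2b
7) 9473.684ms=12b +2368.421ms=3b
8) 11842.105ms=15b +2368.421ms=3b
9) 14210.526ms=18b +2368.421ms=3b
10) 16578.947ms=21b +1184.211ms=3/2b
11) 17763.158ms=45/2b +592.105ms=3/4b
12) 18355.263ms=93/4b +592.105ms=3/4b
Σ=24b of 24 (76bpm 6/8) — PASS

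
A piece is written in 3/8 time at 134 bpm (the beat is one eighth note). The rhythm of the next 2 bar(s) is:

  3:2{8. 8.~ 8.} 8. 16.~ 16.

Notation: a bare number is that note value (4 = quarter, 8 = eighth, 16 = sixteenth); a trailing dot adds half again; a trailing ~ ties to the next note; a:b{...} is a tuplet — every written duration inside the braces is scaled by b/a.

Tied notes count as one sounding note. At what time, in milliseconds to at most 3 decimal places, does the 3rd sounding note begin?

note 3 onset = 3b = 1343.284ms

1. 0.0ms @ 0 + 447.761ms (1)
2. 447.761ms @ 1 + 895.522ms (2)
3. 1343.284ms @ 3 + 671.642ms (3/2)
4. 2014.925ms @ 9/2 + 671.642ms (3/2)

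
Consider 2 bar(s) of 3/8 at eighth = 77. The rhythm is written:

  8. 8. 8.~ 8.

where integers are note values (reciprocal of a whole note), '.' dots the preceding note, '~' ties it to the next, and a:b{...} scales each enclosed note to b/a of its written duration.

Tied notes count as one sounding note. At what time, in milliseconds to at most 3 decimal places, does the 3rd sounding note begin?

note 3 onset = 3b = 2337.662ms

1. 0.0ms @ 0 + 1168.831ms (3/2)
2. 1168.831ms @ 3/2 + 1168.831ms (3/2)
3. 2337.662ms @ 3 + 2337.662ms (3)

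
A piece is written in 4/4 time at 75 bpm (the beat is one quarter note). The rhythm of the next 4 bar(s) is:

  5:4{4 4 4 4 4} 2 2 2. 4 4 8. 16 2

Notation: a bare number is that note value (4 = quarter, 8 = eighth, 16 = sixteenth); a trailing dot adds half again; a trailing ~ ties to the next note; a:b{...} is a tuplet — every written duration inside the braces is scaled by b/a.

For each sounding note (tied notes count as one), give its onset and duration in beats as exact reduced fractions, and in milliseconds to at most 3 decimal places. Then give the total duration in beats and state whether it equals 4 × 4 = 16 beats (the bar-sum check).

1) 0.0ms=0b +640.0ms=4/5b
2) 640.0ms=4/5b +640.0ms=4/5b
3) 1280.0ms=8/5b +640.0ms=4/5b
4) 1920.0ms=12/5b +640.0ms=4/5b
5) 2560.0ms=16/5b +640.0ms=4/5b
6) 3200.0ms=4b +1600.0ms=2b
7) 4800.0ms=6b +1600.0ms=2b
8) 6400.0ms=8b +2400.0ms=3b
9) 8800.0ms=11b +800.0ms=1b
10) 9600.0ms=12b +800.0ms=1b
11) 10400.0ms=13b +600.0ms=3/4b
12) 11000.0ms=55/4b +200.0ms=1/4b
13) 11200.0ms=14b +1600.0ms=2b
Σ=16b of 16 (75bpm 4/4) — PASS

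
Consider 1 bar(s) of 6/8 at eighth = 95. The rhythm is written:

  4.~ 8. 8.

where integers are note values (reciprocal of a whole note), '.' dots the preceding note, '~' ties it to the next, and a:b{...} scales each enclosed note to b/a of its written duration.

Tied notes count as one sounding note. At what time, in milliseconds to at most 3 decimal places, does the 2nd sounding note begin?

1. 0.0ms @ 0 + 2842.105ms (9/2)
2. 2842.105ms @ 9/2 + 947.368ms (3/2)

note 2 onset = 9/2b = 2842.105ms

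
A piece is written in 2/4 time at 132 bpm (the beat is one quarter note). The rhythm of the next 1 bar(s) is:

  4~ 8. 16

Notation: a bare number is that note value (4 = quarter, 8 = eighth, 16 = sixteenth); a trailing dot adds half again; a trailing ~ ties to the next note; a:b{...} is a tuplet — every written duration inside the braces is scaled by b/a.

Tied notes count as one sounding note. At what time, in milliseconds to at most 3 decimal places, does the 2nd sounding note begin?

note 2 onset = 7/4b = 795.455ms

1. 0.0ms @ 0 + 795.455ms (7/4)
2. 795.455ms @ 7/4 + 113.636ms (1/4)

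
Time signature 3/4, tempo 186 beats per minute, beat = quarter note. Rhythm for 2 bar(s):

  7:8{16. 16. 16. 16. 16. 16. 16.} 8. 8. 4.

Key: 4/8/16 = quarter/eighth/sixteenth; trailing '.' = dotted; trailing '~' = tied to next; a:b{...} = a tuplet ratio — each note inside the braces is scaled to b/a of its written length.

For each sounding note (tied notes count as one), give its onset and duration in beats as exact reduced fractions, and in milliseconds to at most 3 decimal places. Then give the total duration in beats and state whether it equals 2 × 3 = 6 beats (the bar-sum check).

1) 0.0ms=0b +138.249ms=3/7b
2) 138.249ms=3/7b +138.249ms=3/7b
3) 276.498ms=6/7b +138.249ms=3/7b
4) 414.747ms=9/7b +138.249ms=3/7b
5) 552.995ms=12/7b +138.249ms=3/7b
6) 691.244ms=15/7b +138.249ms=3/7b
7) 829.493ms=18/7b +138.249ms=3/7b
8) 967.742ms=3b +241.935ms=3/4b
9) 1209.677ms=15/4b +241.935ms=3/4b
10) 1451.613ms=9/2b +483.871ms=3/2b
Σ=6b of 6 (186bpm 3/4) — PASS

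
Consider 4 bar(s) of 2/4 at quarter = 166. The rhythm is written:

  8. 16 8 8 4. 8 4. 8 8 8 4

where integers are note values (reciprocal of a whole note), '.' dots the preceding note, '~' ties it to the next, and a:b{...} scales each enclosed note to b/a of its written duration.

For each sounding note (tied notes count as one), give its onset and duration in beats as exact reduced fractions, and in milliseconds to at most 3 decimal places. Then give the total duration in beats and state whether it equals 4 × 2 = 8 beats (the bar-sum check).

1) 0.0ms=0b +271.084ms=3/4b
2) 271.084ms=3/4b +90.361ms=1/4b
3) 361.446ms=1b +180.723ms=1/2b
4) 542.169ms=3/2b +180.723ms=1/2b
5) 722.892ms=2b +542.169ms=3/2b
6) 1265.06ms=7/2b +180.723ms=1/2b
7) 1445.783ms=4b +542.169ms=3/2b
8) 1987.952ms=11/2b +180.723ms=1/2b
9) 2168.675ms=6b +180.723ms=1/2b
10) 2349.398ms=13/2b +180.723ms=1/2b
11) 2530.12ms=7b +361.446ms=1b
Σ=8b of 8 (166bpm 2/4) — PASS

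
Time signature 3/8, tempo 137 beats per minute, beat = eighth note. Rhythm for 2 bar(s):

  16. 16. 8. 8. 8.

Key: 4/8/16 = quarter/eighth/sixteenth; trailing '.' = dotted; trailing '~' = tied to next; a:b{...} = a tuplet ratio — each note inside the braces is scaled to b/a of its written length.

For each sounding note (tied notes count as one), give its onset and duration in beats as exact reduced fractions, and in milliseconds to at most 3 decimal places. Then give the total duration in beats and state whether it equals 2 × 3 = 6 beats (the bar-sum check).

1) 0.0ms=0b +328.467ms=3/4b
2) 328.467ms=3/4b +328.467ms=3/4b
3) 656.934ms=3/2b +656.934ms=3/2b
4) 1313.869ms=3b +656.934ms=3/2b
5) 1970.803ms=9/2b +656.934ms=3/2b
Σ=6b of 6 (137bpm 3/8) — PASS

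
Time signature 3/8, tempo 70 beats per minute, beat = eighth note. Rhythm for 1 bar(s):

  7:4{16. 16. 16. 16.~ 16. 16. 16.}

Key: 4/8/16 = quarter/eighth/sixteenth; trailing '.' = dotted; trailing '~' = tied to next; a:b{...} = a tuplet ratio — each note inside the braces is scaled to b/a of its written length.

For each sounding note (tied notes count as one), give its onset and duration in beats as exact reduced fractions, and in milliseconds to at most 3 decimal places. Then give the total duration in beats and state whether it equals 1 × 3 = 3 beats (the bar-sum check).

1) 0.0ms=0b +367.347ms=3/7b
2) 367.347ms=3/7b +367.347ms=3/7b
3) 734.694ms=6/7b +367.347ms=3/7b
4) 1102.041ms=9/7b +734.694ms=6/7b
5) 1836.735ms=15/7b +367.347ms=3/7b
6) 2204.082ms=18/7b +367.347ms=3/7b
Σ=3b of 3 (70bpm 3/8) — PASS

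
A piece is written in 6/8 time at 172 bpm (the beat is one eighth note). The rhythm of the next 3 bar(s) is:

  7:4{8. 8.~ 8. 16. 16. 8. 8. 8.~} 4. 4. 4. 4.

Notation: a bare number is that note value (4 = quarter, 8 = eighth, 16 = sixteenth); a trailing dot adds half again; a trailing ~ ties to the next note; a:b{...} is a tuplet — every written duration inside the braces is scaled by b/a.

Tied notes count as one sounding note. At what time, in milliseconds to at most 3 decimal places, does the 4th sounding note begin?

note 4 onset = 3b = 1046.512ms

1. 0.0ms @ 0 + 299.003ms (6/7)
2. 299.003ms @ 6/7 + 598.007ms (12/7)
3. 897.01ms @ 18/7 + 149.502ms (3/7)
4. 1046.512ms @ 3 + 149.502ms (3/7)
5. 1196.013ms @ 24/7 + 299.003ms (6/7)
6. 1495.017ms @ 30/7 + 299.003ms (6/7)
7. 1794.02ms @ 36/7 + 1345.515ms (27/7)
8. 3139.535ms @ 9 + 1046.512ms (3)
9. 4186.047ms @ 12 + 1046.512ms (3)
10. 5232.558ms @ 15 + 1046.512ms (3)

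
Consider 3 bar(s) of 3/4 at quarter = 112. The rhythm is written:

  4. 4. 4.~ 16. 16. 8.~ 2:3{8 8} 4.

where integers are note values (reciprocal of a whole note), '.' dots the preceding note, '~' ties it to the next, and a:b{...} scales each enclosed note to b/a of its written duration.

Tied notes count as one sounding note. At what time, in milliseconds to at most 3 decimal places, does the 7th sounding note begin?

1. 0.0ms @ 0 + 803.571ms (3/2)
2. 803.571ms @ 3/2 + 803.571ms (3/2)
3. 1607.143ms @ 3 + 1004.464ms (15/8)
4. 2611.607ms @ 39/8 + 200.893ms (3/8)
5. 2812.5ms @ 21/4 + 803.571ms (3/2)
6. 3616.071ms @ 27/4 + 401.786ms (3/4)
7. 4017.857ms @ 15/2 + 803.571ms (3/2)

note 7 onset = 15/2b = 4017.857ms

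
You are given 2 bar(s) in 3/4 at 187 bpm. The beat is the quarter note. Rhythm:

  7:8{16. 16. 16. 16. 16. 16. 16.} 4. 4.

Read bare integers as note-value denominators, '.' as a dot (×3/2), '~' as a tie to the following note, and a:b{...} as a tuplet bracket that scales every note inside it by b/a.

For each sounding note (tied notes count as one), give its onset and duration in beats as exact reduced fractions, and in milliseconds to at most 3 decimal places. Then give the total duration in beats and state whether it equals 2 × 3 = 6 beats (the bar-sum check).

1) 0.0ms=0b +137.51ms=3/7b
2) 137.51ms=3/7b +137.51ms=3/7b
3) 275.019ms=6/7b +137.51ms=3/7b
4) 412.529ms=9/7b +137.51ms=3/7b
5) 550.038ms=12/7b +137.51ms=3/7b
6) 687.548ms=15/7b +137.51ms=3/7b
7) 825.057ms=18/7b +137.51ms=3/7b
8) 962.567ms=3b +481.283ms=3/2b
9) 1443.85ms=9/2b +481.283ms=3/2b
Σ=6b of 6 (187bpm 3/4) — PASS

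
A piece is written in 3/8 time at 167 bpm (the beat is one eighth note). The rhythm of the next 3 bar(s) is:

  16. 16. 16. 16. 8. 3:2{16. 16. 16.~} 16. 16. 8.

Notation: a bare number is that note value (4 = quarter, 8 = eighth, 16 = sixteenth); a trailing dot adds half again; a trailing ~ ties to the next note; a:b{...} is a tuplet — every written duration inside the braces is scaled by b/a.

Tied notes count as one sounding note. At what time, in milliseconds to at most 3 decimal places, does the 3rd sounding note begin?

note 3 onset = 3/2b = 538.922ms

1. 0.0ms @ 0 + 269.461ms (3/4)
2. 269.461ms @ 3/4 + 269.461ms (3/4)
3. 538.922ms @ 3/2 + 269.461ms (3/4)
4. 808.383ms @ 9/4 + 269.461ms (3/4)
5. 1077.844ms @ 3 + 538.922ms (3/2)
6. 1616.766ms @ 9/2 + 179.641ms (1/2)
7. 1796.407ms @ 5 + 179.641ms (1/2)
8. 1976.048ms @ 11/2 + 449.102ms (5/4)
9. 2425.15ms @ 27/4 + 269.461ms (3/4)
10. 2694.611ms @ 15/2 + 538.922ms (3/2)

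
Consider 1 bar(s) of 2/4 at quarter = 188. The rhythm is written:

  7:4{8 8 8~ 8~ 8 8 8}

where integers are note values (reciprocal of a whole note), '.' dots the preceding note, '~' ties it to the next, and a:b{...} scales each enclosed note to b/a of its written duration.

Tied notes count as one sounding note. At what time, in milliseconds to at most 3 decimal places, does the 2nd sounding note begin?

1. 0.0ms @ 0 + 91.185ms (2/7)
2. 91.185ms @ 2/7 + 91.185ms (2/7)
3. 182.371ms @ 4/7 + 273.556ms (6/7)
4. 455.927ms @ 10/7 + 91.185ms (2/7)
5. 547.112ms @ 12/7 + 91.185ms (2/7)

note 2 onset = 2/7b = 91.185ms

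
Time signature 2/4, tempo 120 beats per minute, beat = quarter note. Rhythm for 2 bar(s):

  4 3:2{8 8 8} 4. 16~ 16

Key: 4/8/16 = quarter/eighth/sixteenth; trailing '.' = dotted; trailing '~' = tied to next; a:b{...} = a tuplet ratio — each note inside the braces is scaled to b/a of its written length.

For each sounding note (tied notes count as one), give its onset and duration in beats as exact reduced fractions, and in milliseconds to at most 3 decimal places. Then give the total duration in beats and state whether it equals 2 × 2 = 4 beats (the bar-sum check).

1) 0.0ms=0b +500.0ms=1b
2) 500.0ms=1b +166.667ms=1/3b
3) 666.667ms=4/3b +166.667ms=1/3b
4) 833.333ms=5/3b +166.667ms=1/3b
5) 1000.0ms=2b +750.0ms=3/2b
6) 1750.0ms=7/2b +250.0ms=1/2b
Σ=4b of 4 (120bpm 2/4) — PASS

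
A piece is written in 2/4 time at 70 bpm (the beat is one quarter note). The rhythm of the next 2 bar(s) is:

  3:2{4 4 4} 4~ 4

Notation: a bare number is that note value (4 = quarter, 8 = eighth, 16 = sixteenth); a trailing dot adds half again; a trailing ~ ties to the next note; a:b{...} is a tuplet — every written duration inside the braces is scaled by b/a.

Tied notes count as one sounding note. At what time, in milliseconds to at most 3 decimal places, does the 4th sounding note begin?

1. 0.0ms @ 0 + 571.429ms (2/3)
2. 571.429ms @ 2/3 + 571.429ms (2/3)
3. 1142.857ms @ 4/3 + 571.429ms (2/3)
4. 1714.286ms @ 2 + 1714.286ms (2)

note 4 onset = 2b = 1714.286ms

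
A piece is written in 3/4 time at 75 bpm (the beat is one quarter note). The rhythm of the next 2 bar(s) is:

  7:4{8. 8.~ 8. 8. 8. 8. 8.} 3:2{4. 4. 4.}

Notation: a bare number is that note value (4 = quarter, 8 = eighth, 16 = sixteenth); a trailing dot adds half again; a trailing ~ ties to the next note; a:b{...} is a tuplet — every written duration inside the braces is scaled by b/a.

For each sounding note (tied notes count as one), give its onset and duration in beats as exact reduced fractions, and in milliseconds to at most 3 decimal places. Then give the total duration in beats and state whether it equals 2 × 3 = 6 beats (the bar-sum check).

1) 0.0ms=0b +342.857ms=3/7b
2) 342.857ms=3/7b +685.714ms=6/7b
3) 1028.571ms=9/7b +342.857ms=3/7b
4) 1371.429ms=12/7b +342.857ms=3/7b
5) 1714.286ms=15/7b +342.857ms=3/7b
6) 2057.143ms=18/7b +342.857ms=3/7b
7) 2400.0ms=3b +800.0ms=1b
8) 3200.0ms=4b +800.0ms=1b
9) 4000.0ms=5b +800.0ms=1b
Σ=6b of 6 (75bpm 3/4) — PASS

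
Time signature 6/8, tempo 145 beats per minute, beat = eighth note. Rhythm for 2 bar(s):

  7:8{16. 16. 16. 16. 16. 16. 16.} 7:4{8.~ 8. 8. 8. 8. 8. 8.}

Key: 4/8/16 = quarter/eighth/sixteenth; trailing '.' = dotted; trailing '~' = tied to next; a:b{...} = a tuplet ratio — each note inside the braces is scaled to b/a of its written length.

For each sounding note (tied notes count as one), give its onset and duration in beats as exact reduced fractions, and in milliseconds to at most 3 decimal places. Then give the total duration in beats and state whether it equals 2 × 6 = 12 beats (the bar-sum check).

1) 0.0ms=0b +354.68ms=6/7b
2) 354.68ms=6/7b +354.68ms=6/7b
3) 709.36ms=12/7b +354.68ms=6/7b
4) 1064.039ms=18/7b +354.68ms=6/7b
5) 1418.719ms=24/7b +354.68ms=6/7b
6) 1773.399ms=30/7b +354.68ms=6/7b
7) 2128.079ms=36/7b +354.68ms=6/7b
8) 2482.759ms=6b +709.36ms=12/7b
9) 3192.118ms=54/7b +354.68ms=6/7b
10) 3546.798ms=60/7b +354.68ms=6/7b
11) 3901.478ms=66/7b +354.68ms=6/7b
12) 4256.158ms=72/7b +354.68ms=6/7b
13) 4610.837ms=78/7b +354.68ms=6/7b
Σ=12b of 12 (145bpm 6/8) — PASS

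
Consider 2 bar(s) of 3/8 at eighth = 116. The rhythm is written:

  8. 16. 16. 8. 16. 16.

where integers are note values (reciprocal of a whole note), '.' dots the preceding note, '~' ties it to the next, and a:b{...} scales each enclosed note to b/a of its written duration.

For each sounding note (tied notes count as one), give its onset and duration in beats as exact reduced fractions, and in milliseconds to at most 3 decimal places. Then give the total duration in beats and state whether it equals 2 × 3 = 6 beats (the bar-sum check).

1) 0.0ms=0b +775.862ms=3/2b
2) 775.862ms=3/2b +387.931ms=3/4b
3) 1163.793ms=9/4b +387.931ms=3/4b
4) 1551.724ms=3b +775.862ms=3/2b
5) 2327.586ms=9/2b +387.931ms=3/4b
6) 2715.517ms=21/4b +387.931ms=3/4b
Σ=6b of 6 (116bpm 3/8) — PASS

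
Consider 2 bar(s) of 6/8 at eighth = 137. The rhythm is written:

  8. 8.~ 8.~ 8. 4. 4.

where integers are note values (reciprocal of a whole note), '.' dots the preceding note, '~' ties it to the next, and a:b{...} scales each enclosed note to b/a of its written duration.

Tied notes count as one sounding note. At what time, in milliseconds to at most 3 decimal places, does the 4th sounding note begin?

note 4 onset = 9b = 3941.606ms

1. 0.0ms @ 0 + 656.934ms (3/2)
2. 656.934ms @ 3/2 + 1970.803ms (9/2)
3. 2627.737ms @ 6 + 1313.869ms (3)
4. 3941.606ms @ 9 + 1313.869ms (3)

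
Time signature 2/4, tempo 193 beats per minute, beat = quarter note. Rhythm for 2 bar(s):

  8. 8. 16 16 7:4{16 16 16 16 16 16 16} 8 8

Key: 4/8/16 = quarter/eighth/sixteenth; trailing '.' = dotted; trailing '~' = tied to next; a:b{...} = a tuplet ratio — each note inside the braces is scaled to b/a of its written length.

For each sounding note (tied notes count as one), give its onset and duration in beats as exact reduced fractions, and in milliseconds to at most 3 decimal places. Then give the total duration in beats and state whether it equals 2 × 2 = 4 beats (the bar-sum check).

1) 0.0ms=0b +233.161ms=3/4b
2) 233.161ms=3/4b +233.161ms=3/4b
3) 466.321ms=3/2b +77.72ms=1/4b
4) 544.041ms=7/4b +77.72ms=1/4b
5) 621.762ms=2b +44.412ms=1/7b
6) 666.173ms=15/7b +44.412ms=1/7b
7) 710.585ms=16/7b +44.412ms=1/7b
8) 754.996ms=17/7b +44.412ms=1/7b
9) 799.408ms=18/7b +44.412ms=1/7b
10) 843.819ms=19/7b +44.412ms=1/7b
11) 888.231ms=20/7b +44.412ms=1/7b
12) 932.642ms=3b +155.44ms=1/2b
13) 1088.083ms=7/2b +155.44ms=1/2b
Σ=4b of 4 (193bpm 2/4) — PASS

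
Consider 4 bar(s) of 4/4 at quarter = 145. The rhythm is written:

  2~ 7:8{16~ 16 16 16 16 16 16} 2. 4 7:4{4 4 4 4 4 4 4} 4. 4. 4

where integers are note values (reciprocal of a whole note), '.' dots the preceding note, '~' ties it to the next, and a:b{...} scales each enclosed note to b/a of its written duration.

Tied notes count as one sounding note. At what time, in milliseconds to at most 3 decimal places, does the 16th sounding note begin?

note 16 onset = 12b = 4965.517ms

1. 0.0ms @ 0 + 1064.039ms (18/7)
2. 1064.039ms @ 18/7 + 118.227ms (2/7)
3. 1182.266ms @ 20/7 + 118.227ms (2/7)
4. 1300.493ms @ 22/7 + 118.227ms (2/7)
5. 1418.719ms @ 24/7 + 118.227ms (2/7)
6. 1536.946ms @ 26/7 + 118.227ms (2/7)
7. 1655.172ms @ 4 + 1241.379ms (3)
8. 2896.552ms @ 7 + 413.793ms (1)
9. 3310.345ms @ 8 + 236.453ms (4/7)
10. 3546.798ms @ 60/7 + 236.453ms (4/7)
11. 3783.251ms @ 64/7 + 236.453ms (4/7)
12. 4019.704ms @ 68/7 + 236.453ms (4/7)
13. 4256.158ms @ 72/7 + 236.453ms (4/7)
14. 4492.611ms @ 76/7 + 236.453ms (4/7)
15. 4729.064ms @ 80/7 + 236.453ms (4/7)
16. 4965.517ms @ 12 + 620.69ms (3/2)
17. 5586.207ms @ 27/2 + 620.69ms (3/2)
18. 6206.897ms @ 15 + 413.793ms (1)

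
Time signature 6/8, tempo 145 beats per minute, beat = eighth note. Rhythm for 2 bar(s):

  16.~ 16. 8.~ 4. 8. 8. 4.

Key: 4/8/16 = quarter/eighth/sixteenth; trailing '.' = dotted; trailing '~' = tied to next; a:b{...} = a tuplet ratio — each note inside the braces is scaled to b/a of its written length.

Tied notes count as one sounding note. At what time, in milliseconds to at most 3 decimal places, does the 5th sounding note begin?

1. 0.0ms @ 0 + 620.69ms (3/2)
2. 620.69ms @ 3/2 + 1862.069ms (9/2)
3. 2482.759ms @ 6 + 620.69ms (3/2)
4. 3103.448ms @ 15/2 + 620.69ms (3/2)
5. 3724.138ms @ 9 + 1241.379ms (3)

note 5 onset = 9b = 3724.138ms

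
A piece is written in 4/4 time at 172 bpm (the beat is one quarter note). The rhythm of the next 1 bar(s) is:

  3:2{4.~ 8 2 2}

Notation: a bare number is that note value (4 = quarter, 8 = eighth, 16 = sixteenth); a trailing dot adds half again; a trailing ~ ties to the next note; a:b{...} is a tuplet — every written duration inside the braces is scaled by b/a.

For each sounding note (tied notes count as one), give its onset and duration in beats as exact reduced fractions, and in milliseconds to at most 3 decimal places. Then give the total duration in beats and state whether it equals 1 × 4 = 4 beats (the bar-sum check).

1) 0.0ms=0b +465.116ms=4/3b
2) 465.116ms=4/3b +465.116ms=4/3b
3) 930.233ms=8/3b +465.116ms=4/3b
Σ=4b of 4 (172bpm 4/4) — PASS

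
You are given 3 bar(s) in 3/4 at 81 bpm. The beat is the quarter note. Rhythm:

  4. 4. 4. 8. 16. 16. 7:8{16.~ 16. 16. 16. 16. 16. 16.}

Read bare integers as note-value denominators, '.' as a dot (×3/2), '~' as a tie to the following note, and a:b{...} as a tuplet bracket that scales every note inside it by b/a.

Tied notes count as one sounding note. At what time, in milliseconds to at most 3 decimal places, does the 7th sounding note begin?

note 7 onset = 6b = 4444.444ms

1. 0.0ms @ 0 + 1111.111ms (3/2)
2. 1111.111ms @ 3/2 + 1111.111ms (3/2)
3. 2222.222ms @ 3 + 1111.111ms (3/2)
4. 3333.333ms @ 9/2 + 555.556ms (3/4)
5. 3888.889ms @ 21/4 + 277.778ms (3/8)
6. 4166.667ms @ 45/8 + 277.778ms (3/8)
7. 4444.444ms @ 6 + 634.921ms (6/7)
8. 5079.365ms @ 48/7 + 317.46ms (3/7)
9. 5396.825ms @ 51/7 + 317.46ms (3/7)
10. 5714.286ms @ 54/7 + 317.46ms (3/7)
11. 6031.746ms @ 57/7 + 317.46ms (3/7)
12. 6349.206ms @ 60/7 + 317.46ms (3/7)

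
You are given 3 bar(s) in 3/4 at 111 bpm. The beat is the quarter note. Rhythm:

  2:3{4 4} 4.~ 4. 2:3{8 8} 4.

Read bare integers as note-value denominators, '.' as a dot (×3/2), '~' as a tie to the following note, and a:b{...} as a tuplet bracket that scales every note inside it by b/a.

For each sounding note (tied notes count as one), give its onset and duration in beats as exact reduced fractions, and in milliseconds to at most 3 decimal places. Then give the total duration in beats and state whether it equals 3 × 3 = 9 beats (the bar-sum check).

1) 0.0ms=0b +810.811ms=3/2b
2) 810.811ms=3/2b +810.811ms=3/2b
3) 1621.622ms=3b +1621.622ms=3b
4) 3243.243ms=6b +405.405ms=3/4b
5) 3648.649ms=27/4b +405.405ms=3/4b
6) 4054.054ms=15/2b +810.811ms=3/2b
Σ=9b of 9 (111bpm 3/4) — PASS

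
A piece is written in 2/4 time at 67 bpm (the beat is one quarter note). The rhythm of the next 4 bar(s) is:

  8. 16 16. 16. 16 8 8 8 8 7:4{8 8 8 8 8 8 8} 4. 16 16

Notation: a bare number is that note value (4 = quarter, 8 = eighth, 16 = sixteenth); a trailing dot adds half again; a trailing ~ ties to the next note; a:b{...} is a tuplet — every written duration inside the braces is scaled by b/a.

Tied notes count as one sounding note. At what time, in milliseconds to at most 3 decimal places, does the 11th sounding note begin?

1. 0.0ms @ 0 + 671.642ms (3/4)
2. 671.642ms @ 3/4 + 223.881ms (1/4)
3. 895.522ms @ 1 + 335.821ms (3/8)
4. 1231.343ms @ 11/8 + 335.821ms (3/8)
5. 1567.164ms @ 7/4 + 223.881ms (1/4)
6. 1791.045ms @ 2 + 447.761ms (1/2)
7. 2238.806ms @ 5/2 + 447.761ms (1/2)
8. 2686.567ms @ 3 + 447.761ms (1/2)
9. 3134.328ms @ 7/2 + 447.761ms (1/2)
10. 3582.09ms @ 4 + 255.864ms (2/7)
11. 3837.953ms @ 30/7 + 255.864ms (2/7)
12. 4093.817ms @ 32/7 + 255.864ms (2/7)
13. 4349.68ms @ 34/7 + 255.864ms (2/7)
14. 4605.544ms @ 36/7 + 255.864ms (2/7)
15. 4861.407ms @ 38/7 + 255.864ms (2/7)
16. 5117.271ms @ 40/7 + 255.864ms (2/7)
17. 5373.134ms @ 6 + 1343.284ms (3/2)
18. 6716.418ms @ 15/2 + 223.881ms (1/4)
19. 6940.299ms @ 31/4 + 223.881ms (1/4)

note 11 onset = 30/7b = 3837.953ms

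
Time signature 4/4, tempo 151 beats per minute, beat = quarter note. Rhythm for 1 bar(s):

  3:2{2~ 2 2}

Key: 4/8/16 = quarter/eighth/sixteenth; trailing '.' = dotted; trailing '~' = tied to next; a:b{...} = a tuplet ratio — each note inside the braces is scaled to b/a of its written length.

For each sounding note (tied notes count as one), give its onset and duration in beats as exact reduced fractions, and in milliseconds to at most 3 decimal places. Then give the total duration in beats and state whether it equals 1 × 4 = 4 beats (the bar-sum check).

1) 0.0ms=0b +1059.603ms=8/3b
2) 1059.603ms=8/3b +529.801ms=4/3b
Σ=4b of 4 (151bpm 4/4) — PASS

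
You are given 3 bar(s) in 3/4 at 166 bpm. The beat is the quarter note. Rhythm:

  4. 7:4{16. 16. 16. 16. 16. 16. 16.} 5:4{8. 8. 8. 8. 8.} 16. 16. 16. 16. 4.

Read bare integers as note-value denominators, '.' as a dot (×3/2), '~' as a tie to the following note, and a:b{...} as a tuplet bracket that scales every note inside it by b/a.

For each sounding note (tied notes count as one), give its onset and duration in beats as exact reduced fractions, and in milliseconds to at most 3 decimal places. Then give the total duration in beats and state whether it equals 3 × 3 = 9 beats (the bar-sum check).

1) 0.0ms=0b +542.169ms=3/2b
2) 542.169ms=3/2b +77.453ms=3/14b
3) 619.621ms=12/7b +77.453ms=3/14b
4) 697.074ms=27/14b +77.453ms=3/14b
5) 774.527ms=15/7b +77.453ms=3/14b
6) 851.979ms=33/14b +77.453ms=3/14b
7) 929.432ms=18/7b +77.453ms=3/14b
8) 1006.885ms=39/14b +77.453ms=3/14b
9) 1084.337ms=3b +216.867ms=3/5b
10) 1301.205ms=18/5b +216.867ms=3/5b
11) 1518.072ms=21/5b +216.867ms=3/5b
12) 1734.94ms=24/5b +216.867ms=3/5b
13) 1951.807ms=27/5b +216.867ms=3/5b
14) 2168.675ms=6b +135.542ms=3/8b
15) 2304.217ms=51/8b +135.542ms=3/8b
16) 2439.759ms=27/4b +135.542ms=3/8b
17) 2575.301ms=57/8b +135.542ms=3/8b
18) 2710.843ms=15/2b +542.169ms=3/2b
Σ=9b of 9 (166bpm 3/4) — PASS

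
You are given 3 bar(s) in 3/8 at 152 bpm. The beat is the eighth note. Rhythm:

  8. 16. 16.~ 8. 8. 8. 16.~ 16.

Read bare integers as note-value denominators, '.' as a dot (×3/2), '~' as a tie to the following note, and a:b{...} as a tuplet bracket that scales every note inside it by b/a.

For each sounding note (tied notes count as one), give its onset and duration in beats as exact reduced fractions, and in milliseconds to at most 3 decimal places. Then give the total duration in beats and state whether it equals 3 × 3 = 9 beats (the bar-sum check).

1) 0.0ms=0b +592.105ms=3/2b
2) 592.105ms=3/2b +296.053ms=3/4b
3) 888.158ms=9/4b +888.158ms=9/4b
4) 1776.316ms=9/2b +592.105ms=3/2b
5) 2368.421ms=6b +592.105ms=3/2b
6) 2960.526ms=15/2b +592.105ms=3/2b
Σ=9b of 9 (152bpm 3/8) — PASS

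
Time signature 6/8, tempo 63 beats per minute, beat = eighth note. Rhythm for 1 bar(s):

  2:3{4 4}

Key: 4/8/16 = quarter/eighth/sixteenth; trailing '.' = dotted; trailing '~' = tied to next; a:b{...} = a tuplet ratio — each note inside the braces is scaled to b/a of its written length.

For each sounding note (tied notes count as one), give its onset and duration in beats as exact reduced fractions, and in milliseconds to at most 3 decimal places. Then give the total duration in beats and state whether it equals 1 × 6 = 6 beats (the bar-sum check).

1) 0.0ms=0b +2857.143ms=3b
2) 2857.143ms=3b +2857.143ms=3b
Σ=6b of 6 (63bpm 6/8) — PASS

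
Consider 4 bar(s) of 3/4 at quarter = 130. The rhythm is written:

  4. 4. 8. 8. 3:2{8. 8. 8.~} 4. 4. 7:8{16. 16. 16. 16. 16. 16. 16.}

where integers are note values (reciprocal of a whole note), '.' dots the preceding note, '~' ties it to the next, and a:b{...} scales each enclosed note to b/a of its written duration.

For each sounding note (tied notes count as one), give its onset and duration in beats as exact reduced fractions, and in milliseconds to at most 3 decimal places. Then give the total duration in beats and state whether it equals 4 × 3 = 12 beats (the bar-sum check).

1) 0.0ms=0b +692.308ms=3/2b
2) 692.308ms=3/2b +692.308ms=3/2b
3) 1384.615ms=3b +346.154ms=3/4b
4) 1730.769ms=15/4b +346.154ms=3/4b
5) 2076.923ms=9/2b +230.769ms=1/2b
6) 2307.692ms=5b +230.769ms=1/2b
7) 2538.462ms=11/2b +923.077ms=2b
8) 3461.538ms=15/2b +692.308ms=3/2b
9) 4153.846ms=9b +197.802ms=3/7b
10) 4351.648ms=66/7b +197.802ms=3/7b
11) 4549.451ms=69/7b +197.802ms=3/7b
12) 4747.253ms=72/7b +197.802ms=3/7b
13) 4945.055ms=75/7b +197.802ms=3/7b
14) 5142.857ms=78/7b +197.802ms=3/7b
15) 5340.659ms=81/7b +197.802ms=3/7b
Σ=12b of 12 (130bpm 3/4) — PASS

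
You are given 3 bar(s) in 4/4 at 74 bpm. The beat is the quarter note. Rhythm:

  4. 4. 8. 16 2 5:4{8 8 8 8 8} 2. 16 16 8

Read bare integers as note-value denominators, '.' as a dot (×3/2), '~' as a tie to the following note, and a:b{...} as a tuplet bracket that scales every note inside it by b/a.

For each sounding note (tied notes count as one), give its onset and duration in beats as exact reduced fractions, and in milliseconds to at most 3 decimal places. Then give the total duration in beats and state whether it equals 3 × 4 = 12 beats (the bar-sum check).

1) 0.0ms=0b +1216.216ms=3/2b
2) 1216.216ms=3/2b +1216.216ms=3/2b
3) 2432.432ms=3b +608.108ms=3/4b
4) 3040.541ms=15/4b +202.703ms=1/4b
5) 3243.243ms=4b +1621.622ms=2b
6) 4864.865ms=6b +324.324ms=2/5b
7) 5189.189ms=32/5b +324.324ms=2/5b
8) 5513.514ms=34/5b +324.324ms=2/5b
9) 5837.838ms=36/5b +324.324ms=2/5b
10) 6162.162ms=38/5b +324.324ms=2/5b
11) 6486.486ms=8b +2432.432ms=3b
12) 8918.919ms=11b +202.703ms=1/4b
13) 9121.622ms=45/4b +202.703ms=1/4b
14) 9324.324ms=23/2b +405.405ms=1/2b
Σ=12b of 12 (74bpm 4/4) — PASS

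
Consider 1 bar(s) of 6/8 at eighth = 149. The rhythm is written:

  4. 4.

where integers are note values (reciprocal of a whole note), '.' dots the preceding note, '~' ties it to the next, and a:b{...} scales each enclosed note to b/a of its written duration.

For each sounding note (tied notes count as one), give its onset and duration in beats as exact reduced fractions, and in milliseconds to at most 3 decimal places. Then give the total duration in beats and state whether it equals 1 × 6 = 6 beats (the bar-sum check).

1) 0.0ms=0b +1208.054ms=3b
2) 1208.054ms=3b +1208.054ms=3b
Σ=6b of 6 (149bpm 6/8) — PASS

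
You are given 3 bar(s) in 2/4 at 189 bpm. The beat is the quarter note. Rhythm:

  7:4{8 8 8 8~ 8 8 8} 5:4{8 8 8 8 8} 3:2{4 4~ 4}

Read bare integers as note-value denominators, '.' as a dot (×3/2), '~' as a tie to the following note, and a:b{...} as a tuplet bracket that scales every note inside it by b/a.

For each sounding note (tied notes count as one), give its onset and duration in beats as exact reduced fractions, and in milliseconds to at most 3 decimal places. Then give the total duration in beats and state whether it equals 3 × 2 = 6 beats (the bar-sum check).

1) 0.0ms=0b +90.703ms=2/7b
2) 90.703ms=2/7b +90.703ms=2/7b
3) 181.406ms=4/7b +90.703ms=2/7b
4) 272.109ms=6/7b +181.406ms=4/7b
5) 453.515ms=10/7b +90.703ms=2/7b
6) 544.218ms=12/7b +90.703ms=2/7b
7) 634.921ms=2b +126.984ms=2/5b
8) 761.905ms=12/5b +126.984ms=2/5b
9) 888.889ms=14/5b +126.984ms=2/5b
10) 1015.873ms=16/5b +126.984ms=2/5b
11) 1142.857ms=18/5b +126.984ms=2/5b
12) 1269.841ms=4b +211.64ms=2/3b
13) 1481.481ms=14/3b +423.28ms=4/3b
Σ=6b of 6 (189bpm 2/4) — PASS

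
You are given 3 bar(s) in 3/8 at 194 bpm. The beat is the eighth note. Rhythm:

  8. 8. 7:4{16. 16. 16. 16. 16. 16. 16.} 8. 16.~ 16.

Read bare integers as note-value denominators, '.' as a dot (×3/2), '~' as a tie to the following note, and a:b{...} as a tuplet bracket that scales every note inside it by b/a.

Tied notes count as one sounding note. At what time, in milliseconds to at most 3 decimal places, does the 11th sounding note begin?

note 11 onset = 15/2b = 2319.588ms

1. 0.0ms @ 0 + 463.918ms (3/2)
2. 463.918ms @ 3/2 + 463.918ms (3/2)
3. 927.835ms @ 3 + 132.548ms (3/7)
4. 1060.383ms @ 24/7 + 132.548ms (3/7)
5. 1192.931ms @ 27/7 + 132.548ms (3/7)
6. 1325.479ms @ 30/7 + 132.548ms (3/7)
7. 1458.027ms @ 33/7 + 132.548ms (3/7)
8. 1590.574ms @ 36/7 + 132.548ms (3/7)
9. 1723.122ms @ 39/7 + 132.548ms (3/7)
10. 1855.67ms @ 6 + 463.918ms (3/2)
11. 2319.588ms @ 15/2 + 463.918ms (3/2)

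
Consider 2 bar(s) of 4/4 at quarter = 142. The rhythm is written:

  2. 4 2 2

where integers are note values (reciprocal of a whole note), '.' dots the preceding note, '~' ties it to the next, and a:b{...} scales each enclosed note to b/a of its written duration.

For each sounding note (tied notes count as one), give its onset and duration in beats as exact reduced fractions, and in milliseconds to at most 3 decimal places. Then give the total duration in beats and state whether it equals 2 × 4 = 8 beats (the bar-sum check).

1) 0.0ms=0b +1267.606ms=3b
2) 1267.606ms=3b +422.535ms=1b
3) 1690.141ms=4b +845.07ms=2b
4) 2535.211ms=6b +845.07ms=2b
Σ=8b of 8 (142bpm 4/4) — PASS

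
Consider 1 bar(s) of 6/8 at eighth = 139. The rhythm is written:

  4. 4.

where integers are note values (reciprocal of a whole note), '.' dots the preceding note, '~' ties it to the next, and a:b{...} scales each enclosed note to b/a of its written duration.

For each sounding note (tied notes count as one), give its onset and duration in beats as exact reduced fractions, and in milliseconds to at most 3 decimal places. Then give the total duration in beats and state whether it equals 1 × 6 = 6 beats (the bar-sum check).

1) 0.0ms=0b +1294.964ms=3b
2) 1294.964ms=3b +1294.964ms=3b
Σ=6b of 6 (139bpm 6/8) — PASS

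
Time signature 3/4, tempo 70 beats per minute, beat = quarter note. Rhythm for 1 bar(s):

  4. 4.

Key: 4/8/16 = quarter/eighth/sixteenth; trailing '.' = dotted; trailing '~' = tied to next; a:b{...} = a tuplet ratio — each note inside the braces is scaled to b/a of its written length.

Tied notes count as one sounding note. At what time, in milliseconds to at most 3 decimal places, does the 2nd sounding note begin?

note 2 onset = 3/2b = 1285.714ms

1. 0.0ms @ 0 + 1285.714ms (3/2)
2. 1285.714ms @ 3/2 + 1285.714ms (3/2)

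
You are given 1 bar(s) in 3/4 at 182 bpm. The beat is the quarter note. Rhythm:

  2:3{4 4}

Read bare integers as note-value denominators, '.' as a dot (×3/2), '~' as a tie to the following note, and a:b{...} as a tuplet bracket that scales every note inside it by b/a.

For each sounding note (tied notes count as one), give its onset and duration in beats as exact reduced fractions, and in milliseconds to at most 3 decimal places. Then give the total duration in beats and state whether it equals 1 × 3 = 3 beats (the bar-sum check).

1) 0.0ms=0b +494.505ms=3/2b
2) 494.505ms=3/2b +494.505ms=3/2b
Σ=3b of 3 (182bpm 3/4) — PASS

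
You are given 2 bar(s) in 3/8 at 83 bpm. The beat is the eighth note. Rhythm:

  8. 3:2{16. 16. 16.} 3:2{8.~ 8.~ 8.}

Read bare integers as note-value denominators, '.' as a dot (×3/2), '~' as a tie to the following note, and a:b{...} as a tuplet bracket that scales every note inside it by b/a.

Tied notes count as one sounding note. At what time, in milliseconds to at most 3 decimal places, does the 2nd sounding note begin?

note 2 onset = 3/2b = 1084.337ms

1. 0.0ms @ 0 + 1084.337ms (3/2)
2. 1084.337ms @ 3/2 + 361.446ms (1/2)
3. 1445.783ms @ 2 + 361.446ms (1/2)
4. 1807.229ms @ 5/2 + 361.446ms (1/2)
5. 2168.675ms @ 3 + 2168.675ms (3)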